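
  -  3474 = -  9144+5670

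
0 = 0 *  ( - 96289)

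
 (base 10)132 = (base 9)156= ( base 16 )84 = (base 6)340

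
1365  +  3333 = 4698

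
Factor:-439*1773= -778347 = - 3^2 * 197^1*439^1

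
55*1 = 55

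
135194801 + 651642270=786837071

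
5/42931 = 5/42931 = 0.00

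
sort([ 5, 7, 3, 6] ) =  [3,5,6,  7]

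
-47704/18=- 23852/9  =  -  2650.22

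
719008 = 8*89876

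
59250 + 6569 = 65819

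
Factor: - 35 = -5^1*7^1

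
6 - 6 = 0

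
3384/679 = 4 +668/679  =  4.98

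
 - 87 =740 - 827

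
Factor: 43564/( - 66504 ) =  - 2^( - 1)*3^ (-1) * 17^ (-1)*163^(  -  1 )*10891^1  =  -10891/16626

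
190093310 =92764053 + 97329257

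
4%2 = 0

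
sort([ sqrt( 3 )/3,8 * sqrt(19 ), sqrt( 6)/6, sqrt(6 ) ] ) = [ sqrt( 6)/6,  sqrt( 3)/3,sqrt(6), 8*sqrt(19)] 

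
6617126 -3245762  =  3371364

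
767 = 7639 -6872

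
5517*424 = 2339208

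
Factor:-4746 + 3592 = - 2^1 * 577^1 = -1154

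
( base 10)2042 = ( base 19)5c9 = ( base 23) 3JI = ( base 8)3772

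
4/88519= 4/88519 = 0.00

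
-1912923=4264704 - 6177627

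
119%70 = 49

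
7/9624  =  7/9624 = 0.00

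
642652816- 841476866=-198824050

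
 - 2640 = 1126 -3766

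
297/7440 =99/2480 = 0.04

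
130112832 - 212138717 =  - 82025885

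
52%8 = 4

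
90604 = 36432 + 54172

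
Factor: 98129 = 98129^1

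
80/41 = 80/41 = 1.95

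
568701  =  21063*27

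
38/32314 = 19/16157 = 0.00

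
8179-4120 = 4059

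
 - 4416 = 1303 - 5719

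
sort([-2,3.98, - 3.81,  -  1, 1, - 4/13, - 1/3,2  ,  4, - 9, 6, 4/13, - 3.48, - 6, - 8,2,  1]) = [ - 9, - 8, - 6, - 3.81, - 3.48, - 2, - 1, - 1/3, - 4/13,4/13,1, 1,  2, 2, 3.98,4, 6 ]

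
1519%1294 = 225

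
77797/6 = 12966+1/6 = 12966.17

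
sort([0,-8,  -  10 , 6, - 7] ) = [ -10, - 8, - 7,  0, 6 ] 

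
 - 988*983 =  - 971204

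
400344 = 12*33362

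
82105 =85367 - 3262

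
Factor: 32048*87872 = 2816121856 = 2^10 * 1373^1*2003^1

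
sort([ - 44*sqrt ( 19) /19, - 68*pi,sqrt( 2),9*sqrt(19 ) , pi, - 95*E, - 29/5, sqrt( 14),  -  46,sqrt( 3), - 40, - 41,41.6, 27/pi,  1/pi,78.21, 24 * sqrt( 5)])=[ - 95 * E, - 68*pi, - 46, - 41, - 40, - 44 * sqrt (19) /19, - 29/5,  1/pi , sqrt(2),  sqrt(3), pi,  sqrt( 14), 27/pi , 9*sqrt( 19), 41.6 , 24 * sqrt( 5), 78.21 ]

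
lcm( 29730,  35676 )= 178380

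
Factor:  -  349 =  -  349^1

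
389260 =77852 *5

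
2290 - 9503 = -7213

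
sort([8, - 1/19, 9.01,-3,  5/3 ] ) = [ - 3,-1/19,5/3, 8, 9.01] 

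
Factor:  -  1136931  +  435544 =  - 701387 = -41^1*17107^1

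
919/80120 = 919/80120 = 0.01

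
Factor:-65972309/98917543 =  - 13^1 * 17^( -1) * 31^1*41^(- 1 )* 127^1*139^( - 1 )*1021^(-1)*1289^1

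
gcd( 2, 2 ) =2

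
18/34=9/17 = 0.53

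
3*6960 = 20880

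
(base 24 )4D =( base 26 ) 45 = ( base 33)3A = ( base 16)6D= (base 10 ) 109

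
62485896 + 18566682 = 81052578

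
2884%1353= 178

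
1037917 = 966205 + 71712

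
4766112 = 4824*988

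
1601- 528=1073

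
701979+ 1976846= 2678825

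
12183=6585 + 5598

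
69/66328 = 69/66328 =0.00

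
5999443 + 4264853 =10264296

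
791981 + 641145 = 1433126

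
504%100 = 4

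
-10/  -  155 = 2/31 = 0.06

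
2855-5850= -2995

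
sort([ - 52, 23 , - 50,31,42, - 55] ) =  [ - 55, - 52, - 50,23, 31,42 ] 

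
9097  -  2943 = 6154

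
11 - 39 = - 28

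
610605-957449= - 346844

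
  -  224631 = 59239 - 283870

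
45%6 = 3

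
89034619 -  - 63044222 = 152078841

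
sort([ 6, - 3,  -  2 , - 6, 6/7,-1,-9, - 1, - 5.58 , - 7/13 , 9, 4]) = [ - 9, - 6, -5.58, - 3, - 2,  -  1, - 1, - 7/13,6/7,4,  6 , 9 ] 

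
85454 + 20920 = 106374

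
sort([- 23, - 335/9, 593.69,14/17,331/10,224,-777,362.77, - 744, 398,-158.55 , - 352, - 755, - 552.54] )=[-777, - 755,  -  744, - 552.54, - 352,  -  158.55, - 335/9  ,-23, 14/17 , 331/10,224, 362.77, 398,593.69]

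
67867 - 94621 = -26754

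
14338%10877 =3461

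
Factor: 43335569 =43335569^1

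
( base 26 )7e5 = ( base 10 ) 5101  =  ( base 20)CF1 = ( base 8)11755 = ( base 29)61q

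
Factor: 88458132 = 2^2*3^1*7^2*150439^1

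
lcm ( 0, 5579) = 0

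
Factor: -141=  - 3^1 * 47^1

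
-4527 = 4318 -8845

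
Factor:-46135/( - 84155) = 9227/16831 =9227^1*16831^ (  -  1) 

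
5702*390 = 2223780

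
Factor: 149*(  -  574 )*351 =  - 30019626 = -2^1*3^3*7^1*13^1*41^1*149^1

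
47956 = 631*76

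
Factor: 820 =2^2*5^1 *41^1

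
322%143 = 36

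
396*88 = 34848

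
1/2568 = 1/2568=0.00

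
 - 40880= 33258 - 74138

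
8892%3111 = 2670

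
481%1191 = 481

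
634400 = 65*9760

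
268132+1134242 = 1402374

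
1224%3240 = 1224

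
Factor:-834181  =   - 834181^1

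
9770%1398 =1382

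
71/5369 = 71/5369 = 0.01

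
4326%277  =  171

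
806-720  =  86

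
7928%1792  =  760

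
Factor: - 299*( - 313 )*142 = 13289354 = 2^1*13^1*23^1*71^1*313^1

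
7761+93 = 7854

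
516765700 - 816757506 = -299991806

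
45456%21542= 2372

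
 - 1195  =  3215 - 4410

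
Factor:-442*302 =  - 2^2*13^1*17^1*151^1 = - 133484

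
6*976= 5856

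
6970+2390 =9360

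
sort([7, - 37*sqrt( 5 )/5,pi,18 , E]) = [-37*sqrt( 5) /5,E, pi, 7, 18 ] 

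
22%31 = 22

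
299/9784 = 299/9784 =0.03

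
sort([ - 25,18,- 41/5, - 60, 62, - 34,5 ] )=[- 60, - 34, - 25,-41/5, 5 , 18,62]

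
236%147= 89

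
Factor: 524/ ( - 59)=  - 2^2*59^(  -  1 )*  131^1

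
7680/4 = 1920 = 1920.00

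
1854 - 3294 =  - 1440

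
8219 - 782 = 7437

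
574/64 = 287/32 = 8.97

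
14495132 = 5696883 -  - 8798249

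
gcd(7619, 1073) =1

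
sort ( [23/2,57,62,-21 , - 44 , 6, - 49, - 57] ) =[ - 57,  -  49,-44, - 21,6, 23/2,57,62]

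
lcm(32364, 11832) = 1100376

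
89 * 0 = 0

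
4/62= 2/31= 0.06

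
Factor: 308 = 2^2* 7^1*11^1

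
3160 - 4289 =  - 1129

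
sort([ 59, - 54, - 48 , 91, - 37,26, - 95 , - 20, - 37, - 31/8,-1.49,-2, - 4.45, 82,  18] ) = [ - 95, - 54, - 48, - 37, - 37,- 20,-4.45, - 31/8, - 2,-1.49,18,  26 , 59,82,91 ] 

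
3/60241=3/60241=0.00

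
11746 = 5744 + 6002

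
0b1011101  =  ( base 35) 2N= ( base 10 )93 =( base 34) 2P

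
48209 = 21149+27060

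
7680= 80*96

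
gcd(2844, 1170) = 18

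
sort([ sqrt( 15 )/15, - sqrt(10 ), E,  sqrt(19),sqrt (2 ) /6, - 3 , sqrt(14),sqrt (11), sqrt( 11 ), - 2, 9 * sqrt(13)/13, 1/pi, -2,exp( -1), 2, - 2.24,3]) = [ - sqrt(10), - 3, - 2.24, - 2,  -  2,sqrt( 2) /6,  sqrt(15 )/15,1/pi,exp( -1),2,9 * sqrt( 13)/13,E, 3, sqrt(11),sqrt( 11 ) , sqrt( 14 ),sqrt(19)]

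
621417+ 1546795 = 2168212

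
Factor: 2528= 2^5*79^1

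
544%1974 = 544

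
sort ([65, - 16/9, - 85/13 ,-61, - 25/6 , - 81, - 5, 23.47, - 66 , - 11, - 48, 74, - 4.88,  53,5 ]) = [-81, - 66,-61, - 48, - 11,  -  85/13, - 5, - 4.88, -25/6, - 16/9, 5,23.47, 53,65, 74 ]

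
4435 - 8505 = -4070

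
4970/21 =236 + 2/3 = 236.67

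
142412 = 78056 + 64356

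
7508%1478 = 118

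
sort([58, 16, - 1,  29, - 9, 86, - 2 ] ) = [ - 9, - 2, - 1, 16, 29, 58,86 ]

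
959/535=959/535 = 1.79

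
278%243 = 35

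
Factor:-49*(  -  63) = 3^2* 7^3 =3087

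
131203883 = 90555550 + 40648333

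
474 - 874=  - 400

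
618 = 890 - 272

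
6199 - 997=5202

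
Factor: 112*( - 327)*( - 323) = 2^4*3^1 *7^1 * 17^1*19^1*109^1 = 11829552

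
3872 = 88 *44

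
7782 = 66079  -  58297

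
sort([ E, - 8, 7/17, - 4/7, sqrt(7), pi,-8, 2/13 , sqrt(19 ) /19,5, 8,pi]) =[ - 8, -8,-4/7, 2/13,  sqrt ( 19)/19,7/17, sqrt(7 ), E,pi, pi, 5, 8]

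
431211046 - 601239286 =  - 170028240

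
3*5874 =17622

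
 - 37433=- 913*41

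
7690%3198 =1294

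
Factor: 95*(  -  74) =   -  2^1*5^1* 19^1*37^1 = - 7030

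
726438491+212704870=939143361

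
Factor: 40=2^3*5^1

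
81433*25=2035825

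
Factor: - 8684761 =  - 8684761^1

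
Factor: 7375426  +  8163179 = 15538605 = 3^1 * 5^1*389^1 * 2663^1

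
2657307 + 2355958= 5013265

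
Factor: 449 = 449^1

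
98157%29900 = 8457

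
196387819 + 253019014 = 449406833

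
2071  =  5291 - 3220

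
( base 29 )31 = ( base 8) 130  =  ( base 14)64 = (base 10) 88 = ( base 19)4C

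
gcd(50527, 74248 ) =1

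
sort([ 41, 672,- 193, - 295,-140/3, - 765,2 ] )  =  [-765, - 295,-193,-140/3, 2,41, 672]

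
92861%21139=8305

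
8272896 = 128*64632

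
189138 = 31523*6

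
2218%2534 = 2218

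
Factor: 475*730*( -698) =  - 242031500 = - 2^2 *5^3*19^1*73^1 * 349^1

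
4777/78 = 4777/78 = 61.24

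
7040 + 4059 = 11099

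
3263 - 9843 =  - 6580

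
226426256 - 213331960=13094296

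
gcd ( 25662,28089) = 3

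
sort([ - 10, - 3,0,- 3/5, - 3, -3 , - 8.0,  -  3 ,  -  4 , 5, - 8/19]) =[ -10,- 8.0, - 4,- 3, - 3,-3, - 3 ,- 3/5, - 8/19, 0, 5 ]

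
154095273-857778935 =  - 703683662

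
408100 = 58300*7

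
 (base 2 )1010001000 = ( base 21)19I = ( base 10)648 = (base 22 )17a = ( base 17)242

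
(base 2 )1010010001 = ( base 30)LR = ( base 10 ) 657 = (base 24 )139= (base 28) nd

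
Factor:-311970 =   -  2^1*3^1*5^1*10399^1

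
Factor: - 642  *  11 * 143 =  -2^1*3^1*11^2*13^1*107^1 =-1009866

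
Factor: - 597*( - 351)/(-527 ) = -209547/527 = - 3^4*13^1 * 17^( - 1 ) * 31^( - 1 ) * 199^1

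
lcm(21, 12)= 84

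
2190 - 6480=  - 4290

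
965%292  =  89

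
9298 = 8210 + 1088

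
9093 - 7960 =1133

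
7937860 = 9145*868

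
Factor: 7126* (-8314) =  - 2^2*7^1 * 509^1*4157^1 = - 59245564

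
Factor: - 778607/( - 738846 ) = 2^ ( - 1)*3^ ( - 2)*67^1*11621^1*41047^( - 1) 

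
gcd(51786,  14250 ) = 6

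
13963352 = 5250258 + 8713094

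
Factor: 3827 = 43^1* 89^1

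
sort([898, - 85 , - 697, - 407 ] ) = [ - 697, - 407,-85, 898 ] 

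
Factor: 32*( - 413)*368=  - 2^9*7^1*23^1*59^1 = - 4863488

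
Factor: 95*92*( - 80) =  - 2^6*5^2*19^1*23^1 = - 699200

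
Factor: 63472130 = 2^1* 5^1*89^1*71317^1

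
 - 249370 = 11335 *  ( -22 )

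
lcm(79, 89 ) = 7031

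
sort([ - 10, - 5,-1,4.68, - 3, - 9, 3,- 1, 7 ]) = [ - 10,-9, - 5, - 3, - 1, - 1, 3,4.68,  7 ] 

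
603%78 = 57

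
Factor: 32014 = 2^1 * 16007^1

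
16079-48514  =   - 32435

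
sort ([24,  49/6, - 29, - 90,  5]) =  [ - 90, - 29,5, 49/6,24 ]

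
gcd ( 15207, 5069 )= 5069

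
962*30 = 28860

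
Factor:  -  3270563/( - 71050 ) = 2^(-1)*5^(-2 )  *  7^( - 2 )*29^( - 1)*773^1*4231^1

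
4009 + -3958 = 51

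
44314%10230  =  3394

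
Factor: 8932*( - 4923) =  - 43972236 = -  2^2*3^2*7^1*11^1 * 29^1*547^1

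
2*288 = 576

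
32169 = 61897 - 29728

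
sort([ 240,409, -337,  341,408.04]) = [-337,240, 341, 408.04, 409] 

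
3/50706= 1/16902 =0.00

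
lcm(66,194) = 6402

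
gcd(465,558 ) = 93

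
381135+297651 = 678786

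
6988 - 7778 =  - 790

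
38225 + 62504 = 100729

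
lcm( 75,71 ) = 5325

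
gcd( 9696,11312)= 1616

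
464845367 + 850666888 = 1315512255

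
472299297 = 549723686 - 77424389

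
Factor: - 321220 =  -  2^2*5^1*16061^1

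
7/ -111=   -  7/111=- 0.06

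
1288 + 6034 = 7322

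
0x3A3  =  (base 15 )421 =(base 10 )931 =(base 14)4A7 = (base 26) 19L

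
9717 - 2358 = 7359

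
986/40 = 24 + 13/20 = 24.65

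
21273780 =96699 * 220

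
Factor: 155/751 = 5^1 * 31^1*751^( - 1 ) 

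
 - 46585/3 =  -  46585/3=-15528.33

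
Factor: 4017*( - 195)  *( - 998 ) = 781748370 = 2^1*3^2 * 5^1*13^2*103^1*499^1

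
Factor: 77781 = 3^1*11^1*2357^1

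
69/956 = 69/956 = 0.07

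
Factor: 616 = 2^3*7^1*11^1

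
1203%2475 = 1203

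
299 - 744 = -445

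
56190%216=30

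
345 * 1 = 345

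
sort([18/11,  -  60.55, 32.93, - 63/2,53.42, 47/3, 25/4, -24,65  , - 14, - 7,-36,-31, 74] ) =[-60.55, - 36,- 63/2, - 31, - 24,  -  14, - 7 , 18/11,25/4, 47/3, 32.93,53.42, 65, 74]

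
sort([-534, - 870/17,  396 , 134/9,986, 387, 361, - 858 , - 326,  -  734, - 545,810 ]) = [ - 858, -734,  -  545, - 534, - 326, - 870/17,134/9,  361,  387,396, 810, 986]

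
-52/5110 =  - 1 + 2529/2555 = - 0.01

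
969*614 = 594966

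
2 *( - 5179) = -10358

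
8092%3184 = 1724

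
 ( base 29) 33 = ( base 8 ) 132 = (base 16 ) 5a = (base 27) 39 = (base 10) 90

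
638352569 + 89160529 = 727513098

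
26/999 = 26/999 =0.03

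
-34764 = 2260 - 37024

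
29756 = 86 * 346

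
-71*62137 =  - 4411727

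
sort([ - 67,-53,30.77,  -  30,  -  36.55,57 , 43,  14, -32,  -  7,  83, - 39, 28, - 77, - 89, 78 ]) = [ - 89, - 77, - 67, - 53, - 39,  -  36.55, - 32, - 30, - 7,14, 28, 30.77,  43,  57, 78, 83] 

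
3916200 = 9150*428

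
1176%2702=1176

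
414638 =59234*7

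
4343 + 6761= 11104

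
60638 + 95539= 156177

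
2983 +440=3423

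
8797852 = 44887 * 196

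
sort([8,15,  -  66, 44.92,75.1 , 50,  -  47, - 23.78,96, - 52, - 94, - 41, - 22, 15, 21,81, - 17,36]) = [ - 94, - 66, - 52,-47,-41, - 23.78,- 22,-17, 8,15 , 15,21,36,44.92, 50,75.1,81,96]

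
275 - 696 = -421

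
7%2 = 1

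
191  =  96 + 95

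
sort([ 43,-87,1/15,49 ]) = [ - 87,1/15,43,49]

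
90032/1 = 90032 = 90032.00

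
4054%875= 554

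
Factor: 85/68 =5/4 = 2^( - 2) * 5^1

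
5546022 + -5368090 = 177932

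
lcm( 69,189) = 4347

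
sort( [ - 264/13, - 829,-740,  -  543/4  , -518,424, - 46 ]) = [ - 829, - 740, - 518, - 543/4  , - 46 ,  -  264/13 , 424]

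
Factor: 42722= 2^1 *41^1*521^1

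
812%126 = 56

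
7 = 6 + 1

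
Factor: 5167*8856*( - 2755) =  - 2^3*3^3*5^1 * 19^1 * 29^1*41^1 * 5167^1 = - 126065912760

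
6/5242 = 3/2621  =  0.00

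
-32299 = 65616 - 97915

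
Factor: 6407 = 43^1*149^1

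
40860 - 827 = 40033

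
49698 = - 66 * ( - 753)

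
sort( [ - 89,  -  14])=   [ - 89, -14]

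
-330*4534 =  - 1496220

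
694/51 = 694/51=13.61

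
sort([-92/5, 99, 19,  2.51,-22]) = [-22,-92/5,2.51, 19,  99 ] 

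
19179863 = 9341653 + 9838210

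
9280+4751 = 14031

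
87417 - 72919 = 14498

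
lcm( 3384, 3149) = 226728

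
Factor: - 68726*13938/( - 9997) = 957902988/9997 = 2^2*3^1* 7^1 *13^( - 1 )*23^1*101^1*769^( - 1)*4909^1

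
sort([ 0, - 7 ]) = [ - 7, 0]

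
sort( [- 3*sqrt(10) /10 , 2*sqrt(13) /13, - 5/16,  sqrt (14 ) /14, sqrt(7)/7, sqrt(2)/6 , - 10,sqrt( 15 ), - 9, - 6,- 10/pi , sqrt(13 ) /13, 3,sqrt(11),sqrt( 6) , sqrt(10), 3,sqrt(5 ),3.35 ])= [ - 10 ,  -  9,-6, - 10/pi, - 3*sqrt(10 )/10, - 5/16,sqrt(2)/6,sqrt(14 )/14,sqrt( 13) /13,sqrt( 7) /7, 2*sqrt( 13 )/13,sqrt(5),sqrt( 6), 3,3 , sqrt ( 10) , sqrt( 11 ) , 3.35,sqrt(15) ]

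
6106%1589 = 1339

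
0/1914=0 = 0.00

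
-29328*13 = - 381264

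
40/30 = 4/3 = 1.33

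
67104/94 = 33552/47 = 713.87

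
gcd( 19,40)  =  1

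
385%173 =39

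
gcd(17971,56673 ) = 1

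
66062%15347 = 4674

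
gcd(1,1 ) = 1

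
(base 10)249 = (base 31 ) 81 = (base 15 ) 119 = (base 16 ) F9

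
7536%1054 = 158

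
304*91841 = 27919664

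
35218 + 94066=129284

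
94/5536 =47/2768 =0.02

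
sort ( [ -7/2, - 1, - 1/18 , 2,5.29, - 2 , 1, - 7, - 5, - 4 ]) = [ -7, - 5 ,- 4,-7/2, - 2, - 1 , - 1/18,1,2, 5.29 ] 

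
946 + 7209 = 8155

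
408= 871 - 463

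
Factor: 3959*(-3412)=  - 2^2*37^1* 107^1*853^1 =-13508108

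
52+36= 88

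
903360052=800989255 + 102370797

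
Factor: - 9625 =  - 5^3 *7^1*11^1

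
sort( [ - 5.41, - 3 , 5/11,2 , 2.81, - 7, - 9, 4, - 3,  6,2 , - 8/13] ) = [ - 9, - 7,-5.41, - 3, - 3, - 8/13,  5/11, 2, 2,2.81,  4, 6 ] 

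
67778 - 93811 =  - 26033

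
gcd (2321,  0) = 2321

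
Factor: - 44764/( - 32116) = 361/259 = 7^( - 1)*19^2*37^( - 1 ) 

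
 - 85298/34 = - 42649/17=-2508.76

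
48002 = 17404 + 30598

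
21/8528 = 21/8528 = 0.00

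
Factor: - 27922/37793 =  - 2^1*7^ ( - 1 )* 23^1 * 607^1*5399^(  -  1) 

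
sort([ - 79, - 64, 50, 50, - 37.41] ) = [ - 79,-64, - 37.41,50,50 ] 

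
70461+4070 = 74531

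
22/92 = 11/46 = 0.24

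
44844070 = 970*46231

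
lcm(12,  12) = 12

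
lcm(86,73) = 6278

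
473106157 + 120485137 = 593591294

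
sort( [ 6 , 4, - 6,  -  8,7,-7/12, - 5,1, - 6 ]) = [-8, - 6,- 6 , -5,-7/12,  1 , 4, 6, 7 ] 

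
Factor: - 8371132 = -2^2*7^1*11^1*27179^1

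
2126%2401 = 2126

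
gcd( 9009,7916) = 1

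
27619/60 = 460 + 19/60= 460.32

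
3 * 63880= 191640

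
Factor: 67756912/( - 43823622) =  - 2^3 * 3^( - 1) * 43^ ( - 1)*137^1*30911^1*169859^( - 1)=- 33878456/21911811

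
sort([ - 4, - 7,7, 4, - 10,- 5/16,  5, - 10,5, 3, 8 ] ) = [ - 10, - 10,-7,  -  4, - 5/16,3,4,5, 5,7,8 ]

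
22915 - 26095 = -3180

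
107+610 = 717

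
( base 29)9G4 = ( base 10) 8037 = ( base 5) 224122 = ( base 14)2d01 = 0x1F65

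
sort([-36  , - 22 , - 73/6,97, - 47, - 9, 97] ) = [  -  47, - 36, - 22, - 73/6,-9 , 97, 97 ]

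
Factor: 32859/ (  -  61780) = -2^( - 2)*3^3*5^(  -  1)*1217^1*3089^(-1 ) 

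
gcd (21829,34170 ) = 1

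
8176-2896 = 5280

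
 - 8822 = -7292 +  - 1530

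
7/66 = 7/66 = 0.11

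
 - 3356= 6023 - 9379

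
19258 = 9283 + 9975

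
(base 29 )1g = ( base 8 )55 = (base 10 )45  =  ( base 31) 1e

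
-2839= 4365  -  7204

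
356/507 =356/507 = 0.70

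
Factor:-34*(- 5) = 2^1*5^1*17^1 = 170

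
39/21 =1 + 6/7 = 1.86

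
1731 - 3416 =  - 1685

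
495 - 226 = 269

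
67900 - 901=66999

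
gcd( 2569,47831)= 7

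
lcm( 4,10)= 20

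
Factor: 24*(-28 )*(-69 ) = 46368 = 2^5*3^2*7^1*23^1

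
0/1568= 0 = 0.00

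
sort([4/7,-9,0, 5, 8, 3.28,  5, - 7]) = [ - 9,  -  7,0,4/7 , 3.28,5,  5,8] 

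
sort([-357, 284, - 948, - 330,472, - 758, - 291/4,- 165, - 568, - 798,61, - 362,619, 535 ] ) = [ - 948, - 798 , -758, - 568, - 362,-357,  -  330, - 165, - 291/4,61,284,472, 535,619]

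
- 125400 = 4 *( - 31350) 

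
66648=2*33324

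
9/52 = 9/52 = 0.17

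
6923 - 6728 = 195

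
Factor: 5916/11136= 17/32 = 2^( - 5)*17^1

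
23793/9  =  7931/3 =2643.67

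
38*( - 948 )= - 36024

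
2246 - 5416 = -3170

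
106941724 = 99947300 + 6994424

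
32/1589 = 32/1589 = 0.02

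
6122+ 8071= 14193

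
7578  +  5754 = 13332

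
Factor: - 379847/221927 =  - 13^1*23^( - 1 )* 61^1*479^1*9649^( - 1 ) 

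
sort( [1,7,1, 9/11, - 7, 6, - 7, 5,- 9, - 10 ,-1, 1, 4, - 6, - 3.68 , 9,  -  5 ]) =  [ - 10, - 9, - 7, - 7, - 6, - 5, - 3.68, - 1, 9/11, 1, 1 , 1,4, 5, 6,7, 9 ]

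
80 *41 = 3280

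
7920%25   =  20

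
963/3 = 321 = 321.00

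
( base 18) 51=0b1011011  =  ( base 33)2P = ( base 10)91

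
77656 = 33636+44020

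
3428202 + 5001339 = 8429541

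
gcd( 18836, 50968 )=1108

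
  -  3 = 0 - 3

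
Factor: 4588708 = 2^2*17^1*67481^1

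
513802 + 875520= 1389322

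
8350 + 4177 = 12527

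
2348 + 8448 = 10796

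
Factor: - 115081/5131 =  - 157/7= - 7^( - 1)*157^1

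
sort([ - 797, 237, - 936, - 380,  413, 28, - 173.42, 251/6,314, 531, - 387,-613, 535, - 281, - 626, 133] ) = [ - 936 , - 797, - 626, - 613, - 387, - 380, - 281, - 173.42, 28, 251/6,  133,237,314, 413, 531, 535]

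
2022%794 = 434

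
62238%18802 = 5832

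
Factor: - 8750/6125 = -10/7 = -  2^1*5^1  *  7^( - 1)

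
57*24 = 1368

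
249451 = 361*691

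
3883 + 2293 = 6176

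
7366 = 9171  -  1805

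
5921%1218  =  1049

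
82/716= 41/358= 0.11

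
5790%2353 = 1084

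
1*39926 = 39926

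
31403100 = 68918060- 37514960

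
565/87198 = 565/87198 = 0.01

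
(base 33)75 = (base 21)b5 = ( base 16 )EC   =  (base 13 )152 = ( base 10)236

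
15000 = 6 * 2500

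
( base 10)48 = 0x30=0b110000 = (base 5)143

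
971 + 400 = 1371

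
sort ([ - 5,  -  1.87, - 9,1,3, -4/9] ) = [ - 9, - 5, - 1.87, - 4/9, 1,3]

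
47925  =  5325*9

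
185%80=25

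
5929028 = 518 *11446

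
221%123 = 98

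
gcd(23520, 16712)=8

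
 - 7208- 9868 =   -  17076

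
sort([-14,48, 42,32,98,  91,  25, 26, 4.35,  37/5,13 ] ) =[ - 14, 4.35, 37/5, 13,25, 26,32,42,  48,91,98 ] 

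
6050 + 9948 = 15998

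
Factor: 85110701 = 13^1*127^1*51551^1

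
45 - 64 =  - 19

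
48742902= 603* 80834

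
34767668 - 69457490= - 34689822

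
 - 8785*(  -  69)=606165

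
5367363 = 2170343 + 3197020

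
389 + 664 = 1053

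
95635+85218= 180853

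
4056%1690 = 676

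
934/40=467/20 =23.35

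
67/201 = 1/3 = 0.33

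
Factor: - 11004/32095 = - 12/35 = - 2^2 * 3^1 * 5^( - 1 ) * 7^( - 1)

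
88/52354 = 44/26177 = 0.00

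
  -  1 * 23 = - 23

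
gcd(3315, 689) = 13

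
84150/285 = 5610/19 = 295.26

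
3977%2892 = 1085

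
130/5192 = 65/2596  =  0.03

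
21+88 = 109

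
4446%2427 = 2019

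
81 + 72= 153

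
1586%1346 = 240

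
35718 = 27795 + 7923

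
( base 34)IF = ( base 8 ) 1163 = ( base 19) 1e0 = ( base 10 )627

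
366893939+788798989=1155692928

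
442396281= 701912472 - 259516191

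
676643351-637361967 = 39281384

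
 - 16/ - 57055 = 16/57055 = 0.00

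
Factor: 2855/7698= 2^(-1 )*3^( - 1 )*5^1*571^1 * 1283^( - 1 ) 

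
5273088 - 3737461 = 1535627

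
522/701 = 522/701 = 0.74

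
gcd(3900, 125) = 25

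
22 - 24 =-2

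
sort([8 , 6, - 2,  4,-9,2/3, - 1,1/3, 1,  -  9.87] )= [-9.87, - 9, - 2 , - 1,  1/3,  2/3,1, 4 , 6, 8]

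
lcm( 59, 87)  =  5133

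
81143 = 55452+25691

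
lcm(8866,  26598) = 26598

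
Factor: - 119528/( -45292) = 446/169=2^1*13^ ( - 2) *223^1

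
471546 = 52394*9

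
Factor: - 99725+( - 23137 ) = -2^1*3^1*20477^1 = -  122862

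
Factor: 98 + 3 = 101 = 101^1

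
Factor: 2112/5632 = 2^( - 3)*3^1 =3/8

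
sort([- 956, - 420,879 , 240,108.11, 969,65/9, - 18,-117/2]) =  [ - 956,- 420, - 117/2,- 18, 65/9, 108.11, 240,879, 969 ]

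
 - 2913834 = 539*( - 5406 ) 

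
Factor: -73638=-2^1*3^2*4091^1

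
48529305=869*55845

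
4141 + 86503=90644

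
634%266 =102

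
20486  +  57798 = 78284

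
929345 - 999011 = -69666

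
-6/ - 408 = 1/68 = 0.01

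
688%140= 128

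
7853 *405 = 3180465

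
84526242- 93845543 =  - 9319301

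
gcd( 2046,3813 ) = 93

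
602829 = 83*7263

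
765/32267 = 765/32267 = 0.02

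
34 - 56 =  - 22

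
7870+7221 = 15091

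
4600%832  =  440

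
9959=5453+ 4506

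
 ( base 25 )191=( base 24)1bb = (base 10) 851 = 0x353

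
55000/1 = 55000 =55000.00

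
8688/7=1241 + 1/7 =1241.14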